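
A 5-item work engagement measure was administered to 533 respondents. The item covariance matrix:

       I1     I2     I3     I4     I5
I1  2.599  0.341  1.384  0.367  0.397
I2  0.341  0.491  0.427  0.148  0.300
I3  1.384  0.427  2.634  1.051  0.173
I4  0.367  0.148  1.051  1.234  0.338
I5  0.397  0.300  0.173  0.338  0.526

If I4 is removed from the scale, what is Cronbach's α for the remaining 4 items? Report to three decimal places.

Remaining items: I1, I2, I3, I5 (k = 4).
Σσᵢ² = 2.599 + 0.491 + 2.634 + 0.526 = 6.250
total variance = 6.250 + 2 × 3.022 = 12.294
α (item deleted) = (4/3)·(1 − 6.250/12.294) = 0.655

α = 0.655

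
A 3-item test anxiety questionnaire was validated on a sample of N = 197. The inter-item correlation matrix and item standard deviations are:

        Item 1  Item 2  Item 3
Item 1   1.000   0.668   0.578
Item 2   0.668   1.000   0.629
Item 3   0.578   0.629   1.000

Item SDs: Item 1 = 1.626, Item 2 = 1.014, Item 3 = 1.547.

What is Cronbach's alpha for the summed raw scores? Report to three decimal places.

Cronbach's alpha = 0.808

Σσ²ᵢ = 1.626² + 1.014² + 1.547² = 6.0653
Covariances σ_ij = r_ij · s_i · s_j:
  σ(Item 1,Item 2) = 0.668 × 1.626 × 1.014 = 1.1014
  σ(Item 1,Item 3) = 0.578 × 1.626 × 1.547 = 1.4539
  σ(Item 2,Item 3) = 0.629 × 1.014 × 1.547 = 0.9867
σ²_T = Σσ²ᵢ + 2·Σσ_ij = 6.0653 + 2 × 3.5420 = 13.1493
α = (3/2)·(1 − 6.0653/13.1493) = 0.808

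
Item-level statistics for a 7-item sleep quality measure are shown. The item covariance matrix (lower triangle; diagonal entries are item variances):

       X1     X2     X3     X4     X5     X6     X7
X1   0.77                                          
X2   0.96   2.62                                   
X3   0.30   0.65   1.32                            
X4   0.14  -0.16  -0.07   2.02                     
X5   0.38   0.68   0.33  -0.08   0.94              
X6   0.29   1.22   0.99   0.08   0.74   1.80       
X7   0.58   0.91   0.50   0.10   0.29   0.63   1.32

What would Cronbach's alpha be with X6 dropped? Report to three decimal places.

α = 0.661

Remaining items: X1, X2, X3, X4, X5, X7 (k = 6).
Σσ²ᵢ = 0.77 + 2.62 + 1.32 + 2.02 + 0.94 + 1.32 = 8.99
total variance = 8.99 + 2 × 5.51 = 20.01
α (item deleted) = (6/5)·(1 − 8.99/20.01) = 0.661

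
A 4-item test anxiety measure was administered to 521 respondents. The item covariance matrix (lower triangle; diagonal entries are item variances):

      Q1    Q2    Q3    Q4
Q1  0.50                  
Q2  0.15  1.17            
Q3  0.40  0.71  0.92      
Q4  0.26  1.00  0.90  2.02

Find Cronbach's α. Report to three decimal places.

α = 0.797

Σσ²ᵢ = 0.50 + 1.17 + 0.92 + 2.02 = 4.61
Sum of the distinct covariances = 3.42
total variance = 4.61 + 2 × 3.42 = 11.45
α = (k/(k−1))·(1 − Σσ²ᵢ/total variance) = (4/3)·(1 − 4.61/11.45) = 0.797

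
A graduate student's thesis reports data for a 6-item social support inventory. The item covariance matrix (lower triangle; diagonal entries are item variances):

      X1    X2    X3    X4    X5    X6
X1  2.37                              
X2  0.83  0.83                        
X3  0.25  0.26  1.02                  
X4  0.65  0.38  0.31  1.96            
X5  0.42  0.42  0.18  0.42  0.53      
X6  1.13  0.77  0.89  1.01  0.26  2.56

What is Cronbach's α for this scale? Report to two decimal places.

Cronbach's α = 0.77

sum of item variances = 2.37 + 0.83 + 1.02 + 1.96 + 0.53 + 2.56 = 9.27
Sum of the distinct covariances = 8.18
σ²_T = 9.27 + 2 × 8.18 = 25.63
α = (k/(k−1))·(1 − sum of item variances/σ²_T) = (6/5)·(1 − 9.27/25.63) = 0.77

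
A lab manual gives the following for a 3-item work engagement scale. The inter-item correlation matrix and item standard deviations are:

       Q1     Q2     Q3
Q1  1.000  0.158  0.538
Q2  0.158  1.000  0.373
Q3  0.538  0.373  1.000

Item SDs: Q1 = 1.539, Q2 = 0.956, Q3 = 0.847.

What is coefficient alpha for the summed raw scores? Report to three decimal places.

coefficient alpha = 0.573

Σσ²ᵢ = 1.539² + 0.956² + 0.847² = 3.9999
Covariances σ_ij = r_ij · s_i · s_j:
  σ(Q1,Q2) = 0.158 × 1.539 × 0.956 = 0.2325
  σ(Q1,Q3) = 0.538 × 1.539 × 0.847 = 0.7013
  σ(Q2,Q3) = 0.373 × 0.956 × 0.847 = 0.3020
σ²_T = Σσ²ᵢ + 2·Σσ_ij = 3.9999 + 2 × 1.2358 = 6.4715
α = (3/2)·(1 − 3.9999/6.4715) = 0.573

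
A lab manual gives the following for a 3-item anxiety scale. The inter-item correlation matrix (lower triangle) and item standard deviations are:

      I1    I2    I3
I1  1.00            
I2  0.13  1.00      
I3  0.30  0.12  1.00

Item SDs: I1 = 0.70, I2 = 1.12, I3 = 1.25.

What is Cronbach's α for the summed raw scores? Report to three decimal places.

Σσ²ᵢ = 0.70² + 1.12² + 1.25² = 3.3069
Covariances σ_ij = r_ij · s_i · s_j:
  σ(I1,I2) = 0.13 × 0.70 × 1.12 = 0.1019
  σ(I1,I3) = 0.30 × 0.70 × 1.25 = 0.2625
  σ(I2,I3) = 0.12 × 1.12 × 1.25 = 0.1680
σ²_T = Σσ²ᵢ + 2·Σσ_ij = 3.3069 + 2 × 0.5324 = 4.3717
α = (3/2)·(1 − 3.3069/4.3717) = 0.365

α = 0.365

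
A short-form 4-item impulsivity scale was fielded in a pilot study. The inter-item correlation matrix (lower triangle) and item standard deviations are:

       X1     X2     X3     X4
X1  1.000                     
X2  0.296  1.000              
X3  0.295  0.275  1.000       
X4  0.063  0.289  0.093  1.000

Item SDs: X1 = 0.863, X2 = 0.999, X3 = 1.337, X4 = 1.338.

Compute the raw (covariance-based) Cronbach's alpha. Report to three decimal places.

α = 0.498

Σσ²ᵢ = 0.863² + 0.999² + 1.337² + 1.338² = 5.3206
Covariances σ_ij = r_ij · s_i · s_j:
  σ(X1,X2) = 0.296 × 0.863 × 0.999 = 0.2552
  σ(X1,X3) = 0.295 × 0.863 × 1.337 = 0.3404
  σ(X1,X4) = 0.063 × 0.863 × 1.338 = 0.0727
  σ(X2,X3) = 0.275 × 0.999 × 1.337 = 0.3673
  σ(X2,X4) = 0.289 × 0.999 × 1.338 = 0.3863
  σ(X3,X4) = 0.093 × 1.337 × 1.338 = 0.1664
σ²_T = Σσ²ᵢ + 2·Σσ_ij = 5.3206 + 2 × 1.5883 = 8.4972
α = (4/3)·(1 − 5.3206/8.4972) = 0.498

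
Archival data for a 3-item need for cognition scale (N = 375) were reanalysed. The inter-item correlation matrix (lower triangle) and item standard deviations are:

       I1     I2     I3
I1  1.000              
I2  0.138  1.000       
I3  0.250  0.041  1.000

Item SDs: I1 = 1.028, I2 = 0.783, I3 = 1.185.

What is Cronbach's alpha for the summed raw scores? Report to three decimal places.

Σσ²ᵢ = 1.028² + 0.783² + 1.185² = 3.0741
Covariances σ_ij = r_ij · s_i · s_j:
  σ(I1,I2) = 0.138 × 1.028 × 0.783 = 0.1111
  σ(I1,I3) = 0.250 × 1.028 × 1.185 = 0.3045
  σ(I2,I3) = 0.041 × 0.783 × 1.185 = 0.0380
σ²_T = Σσ²ᵢ + 2·Σσ_ij = 3.0741 + 2 × 0.4536 = 3.9813
α = (3/2)·(1 − 3.0741/3.9813) = 0.342

α = 0.342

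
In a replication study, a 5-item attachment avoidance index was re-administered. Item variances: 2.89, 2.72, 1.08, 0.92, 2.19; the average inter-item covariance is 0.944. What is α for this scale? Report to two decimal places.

Σσᵢ² = 2.89 + 2.72 + 1.08 + 0.92 + 2.19 = 9.80
Sum of the 10 distinct covariances = 10 × 0.944 = 9.440
total variance = Σσᵢ² + 2·Σcov = 9.80 + 2 × 9.440 = 28.680
α = (5/4)·(1 − 9.80/28.680) = 0.82

α = 0.82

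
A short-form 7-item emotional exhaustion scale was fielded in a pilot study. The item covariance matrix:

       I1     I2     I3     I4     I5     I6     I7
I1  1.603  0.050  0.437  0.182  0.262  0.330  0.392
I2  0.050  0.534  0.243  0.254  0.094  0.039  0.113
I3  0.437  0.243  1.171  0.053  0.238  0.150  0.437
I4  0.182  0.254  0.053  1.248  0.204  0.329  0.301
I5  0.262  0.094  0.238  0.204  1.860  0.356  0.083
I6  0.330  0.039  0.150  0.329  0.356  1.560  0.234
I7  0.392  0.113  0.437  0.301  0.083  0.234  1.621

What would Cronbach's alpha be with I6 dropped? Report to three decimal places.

Cronbach's alpha = 0.545

Remaining items: I1, I2, I3, I4, I5, I7 (k = 6).
ΣVar(i) = 1.603 + 0.534 + 1.171 + 1.248 + 1.860 + 1.621 = 8.037
σ²_total = 8.037 + 2 × 3.343 = 14.723
α (item deleted) = (6/5)·(1 − 8.037/14.723) = 0.545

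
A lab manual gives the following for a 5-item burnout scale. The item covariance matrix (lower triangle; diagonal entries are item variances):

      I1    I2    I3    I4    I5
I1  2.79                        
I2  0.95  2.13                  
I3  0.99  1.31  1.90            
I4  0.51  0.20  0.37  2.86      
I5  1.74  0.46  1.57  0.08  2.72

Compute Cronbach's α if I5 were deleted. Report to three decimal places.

Cronbach's α = 0.630

Remaining items: I1, I2, I3, I4 (k = 4).
sum of item variances = 2.79 + 2.13 + 1.90 + 2.86 = 9.68
Var(T) = 9.68 + 2 × 4.33 = 18.34
α (item deleted) = (4/3)·(1 − 9.68/18.34) = 0.630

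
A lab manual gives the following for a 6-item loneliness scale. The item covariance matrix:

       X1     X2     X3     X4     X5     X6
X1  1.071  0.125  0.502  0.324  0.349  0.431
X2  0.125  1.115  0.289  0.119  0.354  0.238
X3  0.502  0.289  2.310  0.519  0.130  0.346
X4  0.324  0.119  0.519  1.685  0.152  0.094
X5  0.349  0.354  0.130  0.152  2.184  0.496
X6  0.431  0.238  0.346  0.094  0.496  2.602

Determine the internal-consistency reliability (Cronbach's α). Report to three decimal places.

ΣVar(i) = 1.071 + 1.115 + 2.310 + 1.685 + 2.184 + 2.602 = 10.967
Sum of off-diagonal covariances = 4.468
σ²_T = 10.967 + 2 × 4.468 = 19.903
α = (k/(k−1))·(1 − ΣVar(i)/σ²_T) = (6/5)·(1 − 10.967/19.903) = 0.539

α = 0.539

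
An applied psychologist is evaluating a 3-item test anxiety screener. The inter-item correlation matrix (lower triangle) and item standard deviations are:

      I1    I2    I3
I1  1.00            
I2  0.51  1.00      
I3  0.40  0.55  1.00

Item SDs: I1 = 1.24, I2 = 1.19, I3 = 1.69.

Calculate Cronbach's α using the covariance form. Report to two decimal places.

Σσ²ᵢ = 1.24² + 1.19² + 1.69² = 5.8098
Covariances σ_ij = r_ij · s_i · s_j:
  σ(I1,I2) = 0.51 × 1.24 × 1.19 = 0.7526
  σ(I1,I3) = 0.40 × 1.24 × 1.69 = 0.8382
  σ(I2,I3) = 0.55 × 1.19 × 1.69 = 1.1061
σ²_T = Σσ²ᵢ + 2·Σσ_ij = 5.8098 + 2 × 2.6969 = 11.2036
α = (3/2)·(1 − 5.8098/11.2036) = 0.72

α = 0.72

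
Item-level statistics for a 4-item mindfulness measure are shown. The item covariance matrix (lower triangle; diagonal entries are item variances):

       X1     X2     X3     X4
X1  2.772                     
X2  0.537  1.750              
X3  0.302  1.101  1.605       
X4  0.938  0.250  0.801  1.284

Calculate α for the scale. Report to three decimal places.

Σσᵢ² = 2.772 + 1.750 + 1.605 + 1.284 = 7.411
Sum of the distinct covariances = 3.929
Var(T) = 7.411 + 2 × 3.929 = 15.269
α = (k/(k−1))·(1 − Σσᵢ²/Var(T)) = (4/3)·(1 − 7.411/15.269) = 0.686

α = 0.686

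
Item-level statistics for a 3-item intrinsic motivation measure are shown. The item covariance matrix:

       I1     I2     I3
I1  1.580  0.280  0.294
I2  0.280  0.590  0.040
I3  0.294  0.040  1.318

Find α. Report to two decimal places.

α = 0.39

Σσᵢ² = 1.580 + 0.590 + 1.318 = 3.488
Sum of the distinct covariances = 0.614
total variance = 3.488 + 2 × 0.614 = 4.716
α = (k/(k−1))·(1 − Σσᵢ²/total variance) = (3/2)·(1 − 3.488/4.716) = 0.39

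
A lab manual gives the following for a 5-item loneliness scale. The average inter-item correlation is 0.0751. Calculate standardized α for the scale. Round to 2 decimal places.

Standardized α = k·r̄ / (1 + (k−1)·r̄) = 5 × 0.0751 / (1 + 4 × 0.0751)
  = 0.3755 / 1.3004 = 0.29

α = 0.29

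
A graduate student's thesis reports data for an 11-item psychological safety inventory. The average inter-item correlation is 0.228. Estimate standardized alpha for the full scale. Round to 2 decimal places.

α = 0.76

Standardized α = k·r̄ / (1 + (k−1)·r̄) = 11 × 0.228 / (1 + 10 × 0.228)
  = 2.5080 / 3.2800 = 0.76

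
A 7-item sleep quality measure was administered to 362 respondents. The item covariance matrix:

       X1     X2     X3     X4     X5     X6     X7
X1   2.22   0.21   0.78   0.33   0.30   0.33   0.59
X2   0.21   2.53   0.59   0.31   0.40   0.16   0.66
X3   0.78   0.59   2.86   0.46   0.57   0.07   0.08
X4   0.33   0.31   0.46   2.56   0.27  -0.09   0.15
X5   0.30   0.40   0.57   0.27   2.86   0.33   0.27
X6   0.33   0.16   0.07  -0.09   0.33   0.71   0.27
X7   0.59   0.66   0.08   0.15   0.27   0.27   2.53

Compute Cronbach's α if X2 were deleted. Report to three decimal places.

Remaining items: X1, X3, X4, X5, X6, X7 (k = 6).
Σσ²ᵢ = 2.22 + 2.86 + 2.56 + 2.86 + 0.71 + 2.53 = 13.74
σ²_T = 13.74 + 2 × 4.71 = 23.16
α (item deleted) = (6/5)·(1 − 13.74/23.16) = 0.488

Cronbach's α = 0.488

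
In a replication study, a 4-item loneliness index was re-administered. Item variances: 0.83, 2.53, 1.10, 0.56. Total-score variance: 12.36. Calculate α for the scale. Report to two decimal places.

α = 0.79

sum of item variances = 0.83 + 2.53 + 1.10 + 0.56 = 5.02
α = (k/(k−1))·(1 − sum of item variances/σ²_T) = (4/3)·(1 − 5.02/12.36) = 0.79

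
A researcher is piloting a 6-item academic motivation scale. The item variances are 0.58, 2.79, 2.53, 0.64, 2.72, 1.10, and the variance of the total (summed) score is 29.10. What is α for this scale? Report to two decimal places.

Σσᵢ² = 0.58 + 2.79 + 2.53 + 0.64 + 2.72 + 1.10 = 10.36
α = (k/(k−1))·(1 − Σσᵢ²/total variance) = (6/5)·(1 − 10.36/29.10) = 0.77

α = 0.77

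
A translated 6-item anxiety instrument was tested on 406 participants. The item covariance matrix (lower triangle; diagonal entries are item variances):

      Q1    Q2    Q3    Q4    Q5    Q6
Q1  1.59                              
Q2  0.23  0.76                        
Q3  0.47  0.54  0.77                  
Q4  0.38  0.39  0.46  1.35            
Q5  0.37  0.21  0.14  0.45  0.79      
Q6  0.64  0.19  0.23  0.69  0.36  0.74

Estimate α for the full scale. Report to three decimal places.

α = 0.789

Σσ²ᵢ = 1.59 + 0.76 + 0.77 + 1.35 + 0.79 + 0.74 = 6.00
Sum of off-diagonal covariances = 5.75
σ²_total = 6.00 + 2 × 5.75 = 17.50
α = (k/(k−1))·(1 − Σσ²ᵢ/σ²_total) = (6/5)·(1 − 6.00/17.50) = 0.789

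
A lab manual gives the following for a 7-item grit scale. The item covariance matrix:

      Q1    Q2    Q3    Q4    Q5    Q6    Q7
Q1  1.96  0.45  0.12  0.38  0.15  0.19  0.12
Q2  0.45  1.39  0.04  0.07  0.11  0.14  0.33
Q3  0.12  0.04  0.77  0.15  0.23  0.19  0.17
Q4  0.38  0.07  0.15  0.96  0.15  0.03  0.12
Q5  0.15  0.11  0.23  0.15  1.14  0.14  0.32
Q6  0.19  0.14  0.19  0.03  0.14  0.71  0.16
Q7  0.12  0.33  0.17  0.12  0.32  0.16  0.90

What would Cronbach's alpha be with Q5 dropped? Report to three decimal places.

Remaining items: Q1, Q2, Q3, Q4, Q6, Q7 (k = 6).
Σσ²ᵢ = 1.96 + 1.39 + 0.77 + 0.96 + 0.71 + 0.90 = 6.69
Var(T) = 6.69 + 2 × 2.66 = 12.01
α (item deleted) = (6/5)·(1 − 6.69/12.01) = 0.532

Cronbach's alpha = 0.532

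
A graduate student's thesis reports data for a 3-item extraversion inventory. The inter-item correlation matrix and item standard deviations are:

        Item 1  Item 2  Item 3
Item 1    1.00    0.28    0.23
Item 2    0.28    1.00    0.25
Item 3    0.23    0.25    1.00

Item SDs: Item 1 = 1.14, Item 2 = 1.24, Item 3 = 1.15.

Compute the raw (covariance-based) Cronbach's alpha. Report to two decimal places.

Σσ²ᵢ = 1.14² + 1.24² + 1.15² = 4.1597
Covariances σ_ij = r_ij · s_i · s_j:
  σ(Item 1,Item 2) = 0.28 × 1.14 × 1.24 = 0.3958
  σ(Item 1,Item 3) = 0.23 × 1.14 × 1.15 = 0.3015
  σ(Item 2,Item 3) = 0.25 × 1.24 × 1.15 = 0.3565
σ²_T = Σσ²ᵢ + 2·Σσ_ij = 4.1597 + 2 × 1.0538 = 6.2673
α = (3/2)·(1 − 4.1597/6.2673) = 0.50

α = 0.50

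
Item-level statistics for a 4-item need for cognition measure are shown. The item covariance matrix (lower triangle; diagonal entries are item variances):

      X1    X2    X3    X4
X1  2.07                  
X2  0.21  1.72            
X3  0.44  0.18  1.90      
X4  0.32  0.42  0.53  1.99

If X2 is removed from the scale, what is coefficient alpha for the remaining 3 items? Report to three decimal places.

Remaining items: X1, X3, X4 (k = 3).
sum of item variances = 2.07 + 1.90 + 1.99 = 5.96
σ²_total = 5.96 + 2 × 1.29 = 8.54
α (item deleted) = (3/2)·(1 − 5.96/8.54) = 0.453

α = 0.453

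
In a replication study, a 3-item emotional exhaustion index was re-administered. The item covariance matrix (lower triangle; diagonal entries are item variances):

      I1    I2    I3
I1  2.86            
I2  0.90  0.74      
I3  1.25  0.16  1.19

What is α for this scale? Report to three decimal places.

α = 0.736

ΣVar(i) = 2.86 + 0.74 + 1.19 = 4.79
Sum of the distinct covariances = 2.31
σ²_T = 4.79 + 2 × 2.31 = 9.41
α = (k/(k−1))·(1 − ΣVar(i)/σ²_T) = (3/2)·(1 − 4.79/9.41) = 0.736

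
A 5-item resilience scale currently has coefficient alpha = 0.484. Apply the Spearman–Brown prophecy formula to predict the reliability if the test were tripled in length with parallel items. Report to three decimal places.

Length factor m = 3
α' = m·α / (1 + (m−1)·α)
   = 3 × 0.484 / (1 + (3 − 1) × 0.484)
   = 1.4520 / 1.9680 = 0.738

predicted reliability = 0.738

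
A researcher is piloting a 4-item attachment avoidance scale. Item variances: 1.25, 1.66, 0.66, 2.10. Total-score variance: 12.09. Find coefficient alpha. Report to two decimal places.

α = 0.71

Σσ²ᵢ = 1.25 + 1.66 + 0.66 + 2.10 = 5.67
α = (k/(k−1))·(1 − Σσ²ᵢ/Var(T)) = (4/3)·(1 − 5.67/12.09) = 0.71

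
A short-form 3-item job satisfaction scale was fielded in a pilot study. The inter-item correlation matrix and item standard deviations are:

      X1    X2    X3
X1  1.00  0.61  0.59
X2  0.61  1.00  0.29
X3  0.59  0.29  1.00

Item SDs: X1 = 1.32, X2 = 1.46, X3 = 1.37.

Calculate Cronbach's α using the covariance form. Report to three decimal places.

Σσ²ᵢ = 1.32² + 1.46² + 1.37² = 5.7509
Covariances σ_ij = r_ij · s_i · s_j:
  σ(X1,X2) = 0.61 × 1.32 × 1.46 = 1.1756
  σ(X1,X3) = 0.59 × 1.32 × 1.37 = 1.0670
  σ(X2,X3) = 0.29 × 1.46 × 1.37 = 0.5801
σ²_T = Σσ²ᵢ + 2·Σσ_ij = 5.7509 + 2 × 2.8227 = 11.3963
α = (3/2)·(1 − 5.7509/11.3963) = 0.743

Cronbach's α = 0.743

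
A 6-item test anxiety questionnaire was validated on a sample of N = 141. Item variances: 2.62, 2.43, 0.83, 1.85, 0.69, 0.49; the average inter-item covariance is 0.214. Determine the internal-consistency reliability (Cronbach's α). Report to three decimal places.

ΣVar(i) = 2.62 + 2.43 + 0.83 + 1.85 + 0.69 + 0.49 = 8.91
Sum of the 15 distinct covariances = 15 × 0.214 = 3.210
total variance = ΣVar(i) + 2·Σcov = 8.91 + 2 × 3.210 = 15.330
α = (6/5)·(1 − 8.91/15.330) = 0.503

α = 0.503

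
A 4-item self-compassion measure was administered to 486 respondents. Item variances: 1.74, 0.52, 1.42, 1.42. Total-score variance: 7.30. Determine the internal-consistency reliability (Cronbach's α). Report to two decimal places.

ΣVar(i) = 1.74 + 0.52 + 1.42 + 1.42 = 5.10
α = (k/(k−1))·(1 − ΣVar(i)/σ²_T) = (4/3)·(1 − 5.10/7.30) = 0.40

Cronbach's α = 0.40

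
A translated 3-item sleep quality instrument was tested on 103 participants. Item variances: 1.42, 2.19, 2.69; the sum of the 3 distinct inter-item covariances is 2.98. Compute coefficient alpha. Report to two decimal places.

sum of item variances = 1.42 + 2.19 + 2.69 = 6.30
Sum of distinct covariances = 2.98
σ²_T = sum of item variances + 2·Σcov = 6.30 + 2 × 2.98 = 12.26
α = (3/2)·(1 − 6.30/12.26) = 0.73

coefficient alpha = 0.73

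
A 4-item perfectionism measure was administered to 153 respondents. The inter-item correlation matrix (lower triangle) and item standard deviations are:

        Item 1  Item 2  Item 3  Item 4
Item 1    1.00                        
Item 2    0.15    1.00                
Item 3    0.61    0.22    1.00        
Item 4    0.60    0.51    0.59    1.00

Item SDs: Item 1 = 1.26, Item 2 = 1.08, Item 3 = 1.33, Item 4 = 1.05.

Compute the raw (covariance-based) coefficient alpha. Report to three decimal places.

Σσ²ᵢ = 1.26² + 1.08² + 1.33² + 1.05² = 5.6254
Covariances σ_ij = r_ij · s_i · s_j:
  σ(Item 1,Item 2) = 0.15 × 1.26 × 1.08 = 0.2041
  σ(Item 1,Item 3) = 0.61 × 1.26 × 1.33 = 1.0222
  σ(Item 1,Item 4) = 0.60 × 1.26 × 1.05 = 0.7938
  σ(Item 2,Item 3) = 0.22 × 1.08 × 1.33 = 0.3160
  σ(Item 2,Item 4) = 0.51 × 1.08 × 1.05 = 0.5783
  σ(Item 3,Item 4) = 0.59 × 1.33 × 1.05 = 0.8239
σ²_T = Σσ²ᵢ + 2·Σσ_ij = 5.6254 + 2 × 3.7383 = 13.1020
α = (4/3)·(1 − 5.6254/13.1020) = 0.761

coefficient alpha = 0.761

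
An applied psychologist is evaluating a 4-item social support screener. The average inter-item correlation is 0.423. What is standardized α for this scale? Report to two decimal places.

α = 0.75

Standardized α = k·r̄ / (1 + (k−1)·r̄) = 4 × 0.423 / (1 + 3 × 0.423)
  = 1.6920 / 2.2690 = 0.75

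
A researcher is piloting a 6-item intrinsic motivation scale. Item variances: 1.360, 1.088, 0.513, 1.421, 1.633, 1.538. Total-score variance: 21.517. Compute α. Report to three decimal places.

Σσ²ᵢ = 1.360 + 1.088 + 0.513 + 1.421 + 1.633 + 1.538 = 7.553
α = (k/(k−1))·(1 − Σσ²ᵢ/σ²_total) = (6/5)·(1 − 7.553/21.517) = 0.779

α = 0.779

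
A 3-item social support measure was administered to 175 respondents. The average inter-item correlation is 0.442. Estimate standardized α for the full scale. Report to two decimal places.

Standardized α = k·r̄ / (1 + (k−1)·r̄) = 3 × 0.442 / (1 + 2 × 0.442)
  = 1.3260 / 1.8840 = 0.70

standardized α = 0.70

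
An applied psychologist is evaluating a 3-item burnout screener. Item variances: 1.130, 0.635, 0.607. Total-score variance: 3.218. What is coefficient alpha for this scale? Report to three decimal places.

coefficient alpha = 0.394

Σσᵢ² = 1.130 + 0.635 + 0.607 = 2.372
α = (k/(k−1))·(1 − Σσᵢ²/total variance) = (3/2)·(1 − 2.372/3.218) = 0.394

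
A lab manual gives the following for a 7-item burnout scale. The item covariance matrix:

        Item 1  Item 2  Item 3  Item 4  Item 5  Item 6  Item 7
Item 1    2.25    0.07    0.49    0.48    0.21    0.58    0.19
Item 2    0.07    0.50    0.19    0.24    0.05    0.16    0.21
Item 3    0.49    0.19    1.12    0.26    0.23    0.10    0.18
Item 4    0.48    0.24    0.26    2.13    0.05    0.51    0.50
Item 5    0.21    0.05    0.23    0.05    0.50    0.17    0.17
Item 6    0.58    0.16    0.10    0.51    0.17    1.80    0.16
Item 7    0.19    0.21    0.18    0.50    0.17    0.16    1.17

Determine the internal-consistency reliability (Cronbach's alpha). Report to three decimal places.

ΣVar(i) = 2.25 + 0.50 + 1.12 + 2.13 + 0.50 + 1.80 + 1.17 = 9.47
Sum of the distinct covariances = 5.20
σ²_T = 9.47 + 2 × 5.20 = 19.87
α = (k/(k−1))·(1 − ΣVar(i)/σ²_T) = (7/6)·(1 − 9.47/19.87) = 0.611

Cronbach's alpha = 0.611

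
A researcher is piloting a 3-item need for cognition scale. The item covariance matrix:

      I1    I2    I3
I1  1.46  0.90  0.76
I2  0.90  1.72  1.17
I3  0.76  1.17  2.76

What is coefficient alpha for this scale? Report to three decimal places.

α = 0.732

Σσ²ᵢ = 1.46 + 1.72 + 2.76 = 5.94
Σ_{i<j} σ_ij = 2.83
σ²_T = 5.94 + 2 × 2.83 = 11.60
α = (k/(k−1))·(1 − Σσ²ᵢ/σ²_T) = (3/2)·(1 − 5.94/11.60) = 0.732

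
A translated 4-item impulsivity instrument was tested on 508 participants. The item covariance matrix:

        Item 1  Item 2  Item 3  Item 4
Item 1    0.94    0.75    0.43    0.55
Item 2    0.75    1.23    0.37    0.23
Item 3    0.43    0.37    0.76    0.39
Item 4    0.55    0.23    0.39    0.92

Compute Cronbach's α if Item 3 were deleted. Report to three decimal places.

Cronbach's α = 0.746

Remaining items: Item 1, Item 2, Item 4 (k = 3).
ΣVar(i) = 0.94 + 1.23 + 0.92 = 3.09
σ²_T = 3.09 + 2 × 1.53 = 6.15
α (item deleted) = (3/2)·(1 − 3.09/6.15) = 0.746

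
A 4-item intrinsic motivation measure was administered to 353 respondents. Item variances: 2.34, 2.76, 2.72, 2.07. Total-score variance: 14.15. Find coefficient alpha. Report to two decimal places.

ΣVar(i) = 2.34 + 2.76 + 2.72 + 2.07 = 9.89
α = (k/(k−1))·(1 − ΣVar(i)/σ²_total) = (4/3)·(1 − 9.89/14.15) = 0.40

α = 0.40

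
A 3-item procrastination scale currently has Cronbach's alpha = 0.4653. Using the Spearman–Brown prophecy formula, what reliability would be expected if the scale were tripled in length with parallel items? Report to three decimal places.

Length factor m = 3
α' = m·α / (1 + (m−1)·α)
   = 3 × 0.4653 / (1 + (3 − 1) × 0.4653)
   = 1.3959 / 1.9306 = 0.723

predicted reliability = 0.723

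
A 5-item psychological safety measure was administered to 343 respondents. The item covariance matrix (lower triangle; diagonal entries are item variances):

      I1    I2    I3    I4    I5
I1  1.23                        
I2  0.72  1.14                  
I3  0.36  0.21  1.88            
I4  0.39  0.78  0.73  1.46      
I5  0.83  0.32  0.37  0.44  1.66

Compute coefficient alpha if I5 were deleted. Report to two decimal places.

Remaining items: I1, I2, I3, I4 (k = 4).
Σσ²ᵢ = 1.23 + 1.14 + 1.88 + 1.46 = 5.71
σ²_total = 5.71 + 2 × 3.19 = 12.09
α (item deleted) = (4/3)·(1 − 5.71/12.09) = 0.70

coefficient alpha = 0.70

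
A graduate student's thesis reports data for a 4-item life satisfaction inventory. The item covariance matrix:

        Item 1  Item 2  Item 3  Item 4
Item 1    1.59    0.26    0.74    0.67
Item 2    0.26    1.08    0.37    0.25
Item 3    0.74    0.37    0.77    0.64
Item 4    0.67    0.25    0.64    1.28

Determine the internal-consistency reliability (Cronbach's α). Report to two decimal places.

Cronbach's α = 0.74

Σσ²ᵢ = 1.59 + 1.08 + 0.77 + 1.28 = 4.72
Σ_{i<j} σ_ij = 2.93
σ²_T = 4.72 + 2 × 2.93 = 10.58
α = (k/(k−1))·(1 − Σσ²ᵢ/σ²_T) = (4/3)·(1 − 4.72/10.58) = 0.74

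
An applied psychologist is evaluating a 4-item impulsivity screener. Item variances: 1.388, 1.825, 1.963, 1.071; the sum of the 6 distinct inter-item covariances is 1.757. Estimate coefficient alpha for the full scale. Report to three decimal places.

coefficient alpha = 0.480

Σσ²ᵢ = 1.388 + 1.825 + 1.963 + 1.071 = 6.247
Sum of distinct covariances = 1.757
Var(T) = Σσ²ᵢ + 2·Σcov = 6.247 + 2 × 1.757 = 9.761
α = (4/3)·(1 − 6.247/9.761) = 0.480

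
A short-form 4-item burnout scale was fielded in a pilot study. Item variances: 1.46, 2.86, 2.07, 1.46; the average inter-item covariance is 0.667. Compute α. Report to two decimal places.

α = 0.67

sum of item variances = 1.46 + 2.86 + 2.07 + 1.46 = 7.85
Sum of the 6 distinct covariances = 6 × 0.667 = 4.002
Var(T) = sum of item variances + 2·Σcov = 7.85 + 2 × 4.002 = 15.854
α = (4/3)·(1 − 7.85/15.854) = 0.67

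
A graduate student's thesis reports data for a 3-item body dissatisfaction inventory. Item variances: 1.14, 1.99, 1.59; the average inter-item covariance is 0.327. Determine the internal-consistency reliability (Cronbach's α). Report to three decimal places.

ΣVar(i) = 1.14 + 1.99 + 1.59 = 4.72
Sum of the 3 distinct covariances = 3 × 0.327 = 0.981
σ²_T = ΣVar(i) + 2·Σcov = 4.72 + 2 × 0.981 = 6.682
α = (3/2)·(1 − 4.72/6.682) = 0.440

Cronbach's α = 0.440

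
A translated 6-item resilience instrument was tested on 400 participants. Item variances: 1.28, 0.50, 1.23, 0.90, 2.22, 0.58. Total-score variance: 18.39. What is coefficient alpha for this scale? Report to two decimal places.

Σσ²ᵢ = 1.28 + 0.50 + 1.23 + 0.90 + 2.22 + 0.58 = 6.71
α = (k/(k−1))·(1 − Σσ²ᵢ/Var(T)) = (6/5)·(1 − 6.71/18.39) = 0.76

coefficient alpha = 0.76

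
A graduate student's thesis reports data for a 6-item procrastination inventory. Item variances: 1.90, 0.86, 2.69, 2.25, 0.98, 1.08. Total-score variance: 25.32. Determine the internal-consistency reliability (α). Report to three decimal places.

α = 0.737

sum of item variances = 1.90 + 0.86 + 2.69 + 2.25 + 0.98 + 1.08 = 9.76
α = (k/(k−1))·(1 − sum of item variances/total variance) = (6/5)·(1 − 9.76/25.32) = 0.737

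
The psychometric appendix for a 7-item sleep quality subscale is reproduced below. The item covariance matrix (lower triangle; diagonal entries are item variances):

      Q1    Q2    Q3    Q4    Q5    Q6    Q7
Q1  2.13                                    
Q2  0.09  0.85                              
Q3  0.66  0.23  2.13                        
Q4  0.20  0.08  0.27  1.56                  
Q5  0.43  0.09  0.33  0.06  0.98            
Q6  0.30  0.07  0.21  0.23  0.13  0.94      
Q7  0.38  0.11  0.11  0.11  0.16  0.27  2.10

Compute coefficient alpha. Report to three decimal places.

coefficient alpha = 0.535

ΣVar(i) = 2.13 + 0.85 + 2.13 + 1.56 + 0.98 + 0.94 + 2.10 = 10.69
Sum of the distinct covariances = 4.52
Var(T) = 10.69 + 2 × 4.52 = 19.73
α = (k/(k−1))·(1 − ΣVar(i)/Var(T)) = (7/6)·(1 − 10.69/19.73) = 0.535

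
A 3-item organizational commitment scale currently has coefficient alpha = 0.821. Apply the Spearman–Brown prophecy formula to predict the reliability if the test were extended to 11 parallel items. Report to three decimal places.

predicted reliability = 0.944

Length factor m = 11/3 = 3.6667
α' = m·α / (1 + (m−1)·α)
   = 11/3 × 0.821 / (1 + (11/3 − 1) × 0.821)
   = 3.0103 / 3.1893 = 0.944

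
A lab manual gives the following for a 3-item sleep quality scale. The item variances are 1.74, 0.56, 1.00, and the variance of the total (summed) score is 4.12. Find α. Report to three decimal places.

Σσ²ᵢ = 1.74 + 0.56 + 1.00 = 3.30
α = (k/(k−1))·(1 − Σσ²ᵢ/Var(T)) = (3/2)·(1 − 3.30/4.12) = 0.299

α = 0.299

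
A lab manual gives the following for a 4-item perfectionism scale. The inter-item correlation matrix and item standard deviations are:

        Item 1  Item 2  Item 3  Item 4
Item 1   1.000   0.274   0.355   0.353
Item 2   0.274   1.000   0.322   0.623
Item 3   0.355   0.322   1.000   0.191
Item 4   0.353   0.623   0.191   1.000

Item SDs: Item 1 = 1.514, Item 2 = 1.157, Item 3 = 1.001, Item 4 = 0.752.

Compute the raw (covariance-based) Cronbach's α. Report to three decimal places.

α = 0.651

Σσ²ᵢ = 1.514² + 1.157² + 1.001² + 0.752² = 5.1983
Covariances σ_ij = r_ij · s_i · s_j:
  σ(Item 1,Item 2) = 0.274 × 1.514 × 1.157 = 0.4800
  σ(Item 1,Item 3) = 0.355 × 1.514 × 1.001 = 0.5380
  σ(Item 1,Item 4) = 0.353 × 1.514 × 0.752 = 0.4019
  σ(Item 2,Item 3) = 0.322 × 1.157 × 1.001 = 0.3729
  σ(Item 2,Item 4) = 0.623 × 1.157 × 0.752 = 0.5420
  σ(Item 3,Item 4) = 0.191 × 1.001 × 0.752 = 0.1438
σ²_T = Σσ²ᵢ + 2·Σσ_ij = 5.1983 + 2 × 2.4786 = 10.1555
α = (4/3)·(1 − 5.1983/10.1555) = 0.651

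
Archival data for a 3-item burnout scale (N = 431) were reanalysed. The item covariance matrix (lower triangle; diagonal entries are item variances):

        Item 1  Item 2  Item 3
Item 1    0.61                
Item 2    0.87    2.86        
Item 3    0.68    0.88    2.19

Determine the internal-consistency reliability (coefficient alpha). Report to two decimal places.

ΣVar(i) = 0.61 + 2.86 + 2.19 = 5.66
Sum of off-diagonal covariances = 2.43
Var(T) = 5.66 + 2 × 2.43 = 10.52
α = (k/(k−1))·(1 − ΣVar(i)/Var(T)) = (3/2)·(1 − 5.66/10.52) = 0.69

coefficient alpha = 0.69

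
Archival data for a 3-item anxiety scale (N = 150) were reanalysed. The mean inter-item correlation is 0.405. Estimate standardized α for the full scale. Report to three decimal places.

standardized α = 0.671

Standardized α = k·r̄ / (1 + (k−1)·r̄) = 3 × 0.405 / (1 + 2 × 0.405)
  = 1.2150 / 1.8100 = 0.671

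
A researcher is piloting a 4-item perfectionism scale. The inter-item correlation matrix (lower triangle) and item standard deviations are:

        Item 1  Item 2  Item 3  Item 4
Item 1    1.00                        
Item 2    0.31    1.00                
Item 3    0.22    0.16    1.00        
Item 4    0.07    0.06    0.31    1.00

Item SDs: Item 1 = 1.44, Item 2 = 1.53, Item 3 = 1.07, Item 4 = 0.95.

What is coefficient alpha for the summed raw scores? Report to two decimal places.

Σσ²ᵢ = 1.44² + 1.53² + 1.07² + 0.95² = 6.4619
Covariances σ_ij = r_ij · s_i · s_j:
  σ(Item 1,Item 2) = 0.31 × 1.44 × 1.53 = 0.6830
  σ(Item 1,Item 3) = 0.22 × 1.44 × 1.07 = 0.3390
  σ(Item 1,Item 4) = 0.07 × 1.44 × 0.95 = 0.0958
  σ(Item 2,Item 3) = 0.16 × 1.53 × 1.07 = 0.2619
  σ(Item 2,Item 4) = 0.06 × 1.53 × 0.95 = 0.0872
  σ(Item 3,Item 4) = 0.31 × 1.07 × 0.95 = 0.3151
σ²_T = Σσ²ᵢ + 2·Σσ_ij = 6.4619 + 2 × 1.7820 = 10.0259
α = (4/3)·(1 − 6.4619/10.0259) = 0.47

α = 0.47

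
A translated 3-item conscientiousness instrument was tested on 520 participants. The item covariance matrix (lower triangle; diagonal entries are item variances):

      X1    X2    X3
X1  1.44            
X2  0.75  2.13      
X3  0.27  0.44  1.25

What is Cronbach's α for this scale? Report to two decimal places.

Σσᵢ² = 1.44 + 2.13 + 1.25 = 4.82
Sum of the distinct covariances = 1.46
σ²_T = 4.82 + 2 × 1.46 = 7.74
α = (k/(k−1))·(1 − Σσᵢ²/σ²_T) = (3/2)·(1 − 4.82/7.74) = 0.57

Cronbach's α = 0.57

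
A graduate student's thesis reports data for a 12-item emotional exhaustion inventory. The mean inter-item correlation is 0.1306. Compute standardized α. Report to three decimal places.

α = 0.643

Standardized α = k·r̄ / (1 + (k−1)·r̄) = 12 × 0.1306 / (1 + 11 × 0.1306)
  = 1.5672 / 2.4366 = 0.643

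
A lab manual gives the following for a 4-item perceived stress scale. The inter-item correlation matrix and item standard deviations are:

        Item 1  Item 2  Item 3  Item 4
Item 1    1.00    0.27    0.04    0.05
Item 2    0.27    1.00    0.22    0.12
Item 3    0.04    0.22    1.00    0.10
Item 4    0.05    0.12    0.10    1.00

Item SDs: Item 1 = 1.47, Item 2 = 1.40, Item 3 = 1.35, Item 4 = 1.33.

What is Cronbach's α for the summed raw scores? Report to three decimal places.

Cronbach's α = 0.383

Σσ²ᵢ = 1.47² + 1.40² + 1.35² + 1.33² = 7.7123
Covariances σ_ij = r_ij · s_i · s_j:
  σ(Item 1,Item 2) = 0.27 × 1.47 × 1.40 = 0.5557
  σ(Item 1,Item 3) = 0.04 × 1.47 × 1.35 = 0.0794
  σ(Item 1,Item 4) = 0.05 × 1.47 × 1.33 = 0.0978
  σ(Item 2,Item 3) = 0.22 × 1.40 × 1.35 = 0.4158
  σ(Item 2,Item 4) = 0.12 × 1.40 × 1.33 = 0.2234
  σ(Item 3,Item 4) = 0.10 × 1.35 × 1.33 = 0.1796
σ²_T = Σσ²ᵢ + 2·Σσ_ij = 7.7123 + 2 × 1.5517 = 10.8157
α = (4/3)·(1 − 7.7123/10.8157) = 0.383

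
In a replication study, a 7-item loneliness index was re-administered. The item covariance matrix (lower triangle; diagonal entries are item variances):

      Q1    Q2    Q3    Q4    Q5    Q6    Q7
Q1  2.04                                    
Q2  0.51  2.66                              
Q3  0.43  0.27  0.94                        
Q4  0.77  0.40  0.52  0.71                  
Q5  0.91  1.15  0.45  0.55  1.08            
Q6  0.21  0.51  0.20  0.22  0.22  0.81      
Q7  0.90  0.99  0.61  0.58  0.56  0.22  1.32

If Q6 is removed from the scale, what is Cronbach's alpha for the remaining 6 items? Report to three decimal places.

Remaining items: Q1, Q2, Q3, Q4, Q5, Q7 (k = 6).
ΣVar(i) = 2.04 + 2.66 + 0.94 + 0.71 + 1.08 + 1.32 = 8.75
Var(T) = 8.75 + 2 × 9.60 = 27.95
α (item deleted) = (6/5)·(1 − 8.75/27.95) = 0.824

α = 0.824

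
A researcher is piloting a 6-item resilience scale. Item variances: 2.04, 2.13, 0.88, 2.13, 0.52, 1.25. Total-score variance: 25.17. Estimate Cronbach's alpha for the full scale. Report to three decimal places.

α = 0.773

Σσᵢ² = 2.04 + 2.13 + 0.88 + 2.13 + 0.52 + 1.25 = 8.95
α = (k/(k−1))·(1 − Σσᵢ²/total variance) = (6/5)·(1 − 8.95/25.17) = 0.773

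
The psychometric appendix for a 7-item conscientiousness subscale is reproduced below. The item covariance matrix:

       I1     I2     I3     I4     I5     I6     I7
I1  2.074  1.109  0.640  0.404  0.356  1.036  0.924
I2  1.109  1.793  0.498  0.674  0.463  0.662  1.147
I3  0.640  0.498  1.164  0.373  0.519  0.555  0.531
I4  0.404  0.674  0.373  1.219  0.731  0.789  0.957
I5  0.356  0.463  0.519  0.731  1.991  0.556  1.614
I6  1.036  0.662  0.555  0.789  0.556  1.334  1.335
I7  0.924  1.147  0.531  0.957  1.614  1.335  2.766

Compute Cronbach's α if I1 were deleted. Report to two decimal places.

Cronbach's α = 0.83

Remaining items: I2, I3, I4, I5, I6, I7 (k = 6).
Σσ²ᵢ = 1.793 + 1.164 + 1.219 + 1.991 + 1.334 + 2.766 = 10.267
σ²_T = 10.267 + 2 × 11.404 = 33.075
α (item deleted) = (6/5)·(1 − 10.267/33.075) = 0.83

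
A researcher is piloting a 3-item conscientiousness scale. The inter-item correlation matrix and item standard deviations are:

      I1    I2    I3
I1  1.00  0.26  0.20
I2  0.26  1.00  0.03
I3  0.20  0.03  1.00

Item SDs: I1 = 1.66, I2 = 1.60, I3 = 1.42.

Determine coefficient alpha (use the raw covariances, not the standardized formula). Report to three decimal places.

α = 0.377

Σσ²ᵢ = 1.66² + 1.60² + 1.42² = 7.3320
Covariances σ_ij = r_ij · s_i · s_j:
  σ(I1,I2) = 0.26 × 1.66 × 1.60 = 0.6906
  σ(I1,I3) = 0.20 × 1.66 × 1.42 = 0.4714
  σ(I2,I3) = 0.03 × 1.60 × 1.42 = 0.0682
σ²_T = Σσ²ᵢ + 2·Σσ_ij = 7.3320 + 2 × 1.2302 = 9.7924
α = (3/2)·(1 − 7.3320/9.7924) = 0.377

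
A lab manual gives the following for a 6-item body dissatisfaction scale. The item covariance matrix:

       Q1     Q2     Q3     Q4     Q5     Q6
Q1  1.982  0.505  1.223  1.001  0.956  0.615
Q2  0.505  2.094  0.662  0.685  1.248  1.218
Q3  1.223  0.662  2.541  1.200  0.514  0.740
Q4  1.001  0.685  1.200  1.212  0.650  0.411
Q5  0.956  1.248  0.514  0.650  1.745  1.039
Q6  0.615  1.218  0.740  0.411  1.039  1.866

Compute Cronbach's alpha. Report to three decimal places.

α = 0.827

ΣVar(i) = 1.982 + 2.094 + 2.541 + 1.212 + 1.745 + 1.866 = 11.440
Σ_{i<j} σ_ij = 12.667
σ²_T = 11.440 + 2 × 12.667 = 36.774
α = (k/(k−1))·(1 − ΣVar(i)/σ²_T) = (6/5)·(1 − 11.440/36.774) = 0.827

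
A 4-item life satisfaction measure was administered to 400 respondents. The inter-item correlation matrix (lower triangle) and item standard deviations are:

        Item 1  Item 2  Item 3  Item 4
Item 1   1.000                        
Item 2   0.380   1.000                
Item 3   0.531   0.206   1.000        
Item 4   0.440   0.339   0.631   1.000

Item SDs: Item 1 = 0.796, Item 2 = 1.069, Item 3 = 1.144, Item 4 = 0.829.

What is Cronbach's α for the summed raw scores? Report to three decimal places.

Cronbach's α = 0.725

Σσ²ᵢ = 0.796² + 1.069² + 1.144² + 0.829² = 3.7724
Covariances σ_ij = r_ij · s_i · s_j:
  σ(Item 1,Item 2) = 0.380 × 0.796 × 1.069 = 0.3234
  σ(Item 1,Item 3) = 0.531 × 0.796 × 1.144 = 0.4835
  σ(Item 1,Item 4) = 0.440 × 0.796 × 0.829 = 0.2903
  σ(Item 2,Item 3) = 0.206 × 1.069 × 1.144 = 0.2519
  σ(Item 2,Item 4) = 0.339 × 1.069 × 0.829 = 0.3004
  σ(Item 3,Item 4) = 0.631 × 1.144 × 0.829 = 0.5984
σ²_T = Σσ²ᵢ + 2·Σσ_ij = 3.7724 + 2 × 2.2479 = 8.2682
α = (4/3)·(1 − 3.7724/8.2682) = 0.725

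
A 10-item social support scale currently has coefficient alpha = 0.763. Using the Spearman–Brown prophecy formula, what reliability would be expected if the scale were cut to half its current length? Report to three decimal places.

predicted reliability = 0.617

Length factor m = 1/2
α' = m·α / (1 − (1−m)·α)
   = 1/2 × 0.763 / (1 − (1 − 1/2) × 0.763)
   = 0.3815 / 0.6185 = 0.617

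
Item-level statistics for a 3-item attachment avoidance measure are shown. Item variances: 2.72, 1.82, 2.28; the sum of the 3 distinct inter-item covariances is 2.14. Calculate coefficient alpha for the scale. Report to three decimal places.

coefficient alpha = 0.578

ΣVar(i) = 2.72 + 1.82 + 2.28 = 6.82
Sum of distinct covariances = 2.14
σ²_total = ΣVar(i) + 2·Σcov = 6.82 + 2 × 2.14 = 11.10
α = (3/2)·(1 − 6.82/11.10) = 0.578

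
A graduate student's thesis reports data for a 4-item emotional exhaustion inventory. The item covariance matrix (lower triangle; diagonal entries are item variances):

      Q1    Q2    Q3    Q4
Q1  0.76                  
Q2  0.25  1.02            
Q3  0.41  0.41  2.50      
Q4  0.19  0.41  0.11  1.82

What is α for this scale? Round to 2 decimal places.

α = 0.49

sum of item variances = 0.76 + 1.02 + 2.50 + 1.82 = 6.10
Sum of the distinct covariances = 1.78
Var(T) = 6.10 + 2 × 1.78 = 9.66
α = (k/(k−1))·(1 − sum of item variances/Var(T)) = (4/3)·(1 − 6.10/9.66) = 0.49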